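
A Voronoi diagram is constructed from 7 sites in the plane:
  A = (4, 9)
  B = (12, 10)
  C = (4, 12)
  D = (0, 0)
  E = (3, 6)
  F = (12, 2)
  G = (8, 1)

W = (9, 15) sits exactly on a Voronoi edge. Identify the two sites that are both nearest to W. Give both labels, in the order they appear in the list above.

B and C

Squared distances from W to each site:
|WA|² = (9−4)² + (15−9)² = 25 + 36 = 61
|WB|² = (9−12)² + (15−10)² = 9 + 25 = 34
|WC|² = (9−4)² + (15−12)² = 25 + 9 = 34
|WD|² = (9−0)² + (15−0)² = 81 + 225 = 306
|WE|² = (9−3)² + (15−6)² = 36 + 81 = 117
|WF|² = (9−12)² + (15−2)² = 9 + 169 = 178
|WG|² = (9−8)² + (15−1)² = 1 + 196 = 197
W is equidistant from B and C (both at squared distance 34), and every other site is strictly farther — so W lies on the B–C Voronoi edge.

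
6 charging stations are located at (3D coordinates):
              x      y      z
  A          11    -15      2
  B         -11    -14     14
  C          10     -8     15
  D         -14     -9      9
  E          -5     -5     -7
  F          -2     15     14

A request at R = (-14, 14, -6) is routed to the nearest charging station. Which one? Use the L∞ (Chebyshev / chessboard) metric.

E

d(R,A) = max(25, 29, 8) = 29
d(R,B) = max(3, 28, 20) = 28
d(R,C) = max(24, 22, 21) = 24
d(R,D) = max(0, 23, 15) = 23
d(R,E) = max(9, 19, 1) = 19
d(R,F) = max(12, 1, 20) = 20
Minimum is at E.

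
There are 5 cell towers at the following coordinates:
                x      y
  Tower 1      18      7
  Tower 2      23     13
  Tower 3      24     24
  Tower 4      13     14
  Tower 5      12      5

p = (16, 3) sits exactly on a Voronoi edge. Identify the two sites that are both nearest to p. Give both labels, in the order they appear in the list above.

Squared distances from p to each site:
d²(p, Tower 1) = (16−18)² + (3−7)² = 4 + 16 = 20
d²(p, Tower 2) = (16−23)² + (3−13)² = 49 + 100 = 149
d²(p, Tower 3) = (16−24)² + (3−24)² = 64 + 441 = 505
d²(p, Tower 4) = (16−13)² + (3−14)² = 9 + 121 = 130
d²(p, Tower 5) = (16−12)² + (3−5)² = 16 + 4 = 20
p is equidistant from Tower 1 and Tower 5 (both at squared distance 20), and every other site is strictly farther — so p lies on the Tower 1–Tower 5 Voronoi edge.

Tower 1 and Tower 5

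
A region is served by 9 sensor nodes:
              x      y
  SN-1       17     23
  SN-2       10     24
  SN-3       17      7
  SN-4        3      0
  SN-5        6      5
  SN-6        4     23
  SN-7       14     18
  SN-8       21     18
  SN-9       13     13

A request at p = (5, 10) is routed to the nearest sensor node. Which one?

SN-5

Compare squared distances (the ordering matches that of the actual distances):
d²(p, SN-1) = 144 + 169 = 313
d²(p, SN-2) = 25 + 196 = 221
d²(p, SN-3) = 144 + 9 = 153
d²(p, SN-4) = 4 + 100 = 104
d²(p, SN-5) = 1 + 25 = 26
d²(p, SN-6) = 1 + 169 = 170
d²(p, SN-7) = 81 + 64 = 145
d²(p, SN-8) = 256 + 64 = 320
d²(p, SN-9) = 64 + 9 = 73
The smallest is to SN-5, so p lies in the Voronoi region of SN-5.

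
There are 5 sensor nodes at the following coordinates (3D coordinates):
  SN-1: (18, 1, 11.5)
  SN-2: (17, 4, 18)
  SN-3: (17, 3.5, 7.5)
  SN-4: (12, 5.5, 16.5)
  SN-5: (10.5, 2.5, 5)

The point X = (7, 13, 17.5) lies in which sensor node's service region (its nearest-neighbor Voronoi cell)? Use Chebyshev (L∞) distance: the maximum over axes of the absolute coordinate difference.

SN-4

d(X, SN-1) = max(11, 12, 6) = 12
d(X, SN-2) = max(10, 9, 0.5) = 10
d(X, SN-3) = max(10, 9.5, 10) = 10
d(X, SN-4) = max(5, 7.5, 1) = 7.5
d(X, SN-5) = max(3.5, 10.5, 12.5) = 12.5
Minimum is at SN-4.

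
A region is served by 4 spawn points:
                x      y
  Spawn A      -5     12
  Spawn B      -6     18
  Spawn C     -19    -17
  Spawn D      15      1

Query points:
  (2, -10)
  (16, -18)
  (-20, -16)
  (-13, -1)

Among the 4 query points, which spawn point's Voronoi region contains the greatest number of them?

(2, -10) — d² to each: Spawn A:533, Spawn B:848, Spawn C:490, Spawn D:290 → nearest is Spawn D
(16, -18) — d² to each: Spawn A:1341, Spawn B:1780, Spawn C:1226, Spawn D:362 → nearest is Spawn D
(-20, -16) — d² to each: Spawn A:1009, Spawn B:1352, Spawn C:2, Spawn D:1514 → nearest is Spawn C
(-13, -1) — d² to each: Spawn A:233, Spawn B:410, Spawn C:292, Spawn D:788 → nearest is Spawn A
Tally — Spawn A:1, Spawn C:1, Spawn D:2. Spawn D captures the most (2).

Spawn D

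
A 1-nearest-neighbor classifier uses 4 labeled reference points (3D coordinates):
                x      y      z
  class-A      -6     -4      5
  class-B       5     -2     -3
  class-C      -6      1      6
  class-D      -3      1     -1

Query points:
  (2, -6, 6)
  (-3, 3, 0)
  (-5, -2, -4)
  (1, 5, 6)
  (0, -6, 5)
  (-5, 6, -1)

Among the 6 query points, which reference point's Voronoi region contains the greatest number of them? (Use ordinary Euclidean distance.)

class-D

(2, -6, 6) — d² to each: class-A:69, class-B:106, class-C:113, class-D:123 → nearest is class-A
(-3, 3, 0) — d² to each: class-A:83, class-B:98, class-C:49, class-D:5 → nearest is class-D
(-5, -2, -4) — d² to each: class-A:86, class-B:101, class-C:110, class-D:22 → nearest is class-D
(1, 5, 6) — d² to each: class-A:131, class-B:146, class-C:65, class-D:81 → nearest is class-C
(0, -6, 5) — d² to each: class-A:40, class-B:105, class-C:86, class-D:94 → nearest is class-A
(-5, 6, -1) — d² to each: class-A:137, class-B:168, class-C:75, class-D:29 → nearest is class-D
Tally — class-A:2, class-C:1, class-D:3. class-D captures the most (3).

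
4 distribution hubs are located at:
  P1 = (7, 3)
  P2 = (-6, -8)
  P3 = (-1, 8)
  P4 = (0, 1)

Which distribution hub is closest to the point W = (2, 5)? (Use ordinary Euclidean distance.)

P3

Since √ is increasing, it suffices to compare squared distances:
|WP1|² = (2−7)² + (5−3)² = 25 + 4 = 29
|WP2|² = (2−(-6))² + (5−(-8))² = 64 + 169 = 233
|WP3|² = (2−(-1))² + (5−8)² = 9 + 9 = 18
|WP4|² = (2−0)² + (5−1)² = 4 + 16 = 20
The smallest is to P3, so W lies in the Voronoi region of P3.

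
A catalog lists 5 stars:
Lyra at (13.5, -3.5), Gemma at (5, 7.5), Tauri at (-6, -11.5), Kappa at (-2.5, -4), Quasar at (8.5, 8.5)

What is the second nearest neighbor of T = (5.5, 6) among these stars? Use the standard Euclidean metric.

Compare squared distances (the ordering matches that of the actual distances):
d²(T, Lyra) = (5.5−13.5)² + (6−(-3.5))² = 64 + 90.25 = 154.25
d²(T, Gemma) = (5.5−5)² + (6−7.5)² = 0.25 + 2.25 = 2.5
d²(T, Tauri) = (5.5−(-6))² + (6−(-11.5))² = 132.25 + 306.25 = 438.5
d²(T, Kappa) = (5.5−(-2.5))² + (6−(-4))² = 64 + 100 = 164
d²(T, Quasar) = (5.5−8.5)² + (6−8.5)² = 9 + 6.25 = 15.25
Sorted ascending: Gemma, Quasar, Lyra, … — the second-nearest is Quasar.

Quasar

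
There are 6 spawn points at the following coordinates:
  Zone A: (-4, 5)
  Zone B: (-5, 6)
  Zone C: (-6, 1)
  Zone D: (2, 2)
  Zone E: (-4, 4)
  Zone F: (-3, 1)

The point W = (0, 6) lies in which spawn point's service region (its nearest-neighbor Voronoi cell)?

Zone A

Squared Euclidean distances:
d²(W, Zone A) = (0−(-4))² + (6−5)² = 16 + 1 = 17
d²(W, Zone B) = (0−(-5))² + (6−6)² = 25 + 0 = 25
d²(W, Zone C) = (0−(-6))² + (6−1)² = 36 + 25 = 61
d²(W, Zone D) = (0−2)² + (6−2)² = 4 + 16 = 20
d²(W, Zone E) = (0−(-4))² + (6−4)² = 16 + 4 = 20
d²(W, Zone F) = (0−(-3))² + (6−1)² = 9 + 25 = 34
Zone A is nearest.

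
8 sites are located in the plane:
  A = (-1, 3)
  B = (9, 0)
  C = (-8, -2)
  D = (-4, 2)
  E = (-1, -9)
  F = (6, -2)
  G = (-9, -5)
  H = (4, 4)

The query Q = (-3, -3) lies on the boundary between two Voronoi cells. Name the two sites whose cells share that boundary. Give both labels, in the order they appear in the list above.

Squared distances from Q to each site:
|QA|² = 4 + 36 = 40
|QB|² = 144 + 9 = 153
|QC|² = 25 + 1 = 26
|QD|² = 1 + 25 = 26
|QE|² = 4 + 36 = 40
|QF|² = 81 + 1 = 82
|QG|² = 36 + 4 = 40
|QH|² = 49 + 49 = 98
Q is equidistant from C and D (both at squared distance 26), and every other site is strictly farther — so Q lies on the C–D Voronoi edge.

C and D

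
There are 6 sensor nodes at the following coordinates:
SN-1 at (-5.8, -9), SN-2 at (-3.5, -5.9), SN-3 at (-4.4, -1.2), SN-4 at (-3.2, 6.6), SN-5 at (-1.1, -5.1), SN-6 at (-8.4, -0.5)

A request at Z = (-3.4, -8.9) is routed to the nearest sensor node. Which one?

Squared Euclidean distances:
d²(Z, SN-1) = (-3.4−(-5.8))² + (-8.9−(-9))² = 5.76 + 0.01 = 5.77
d²(Z, SN-2) = (-3.4−(-3.5))² + (-8.9−(-5.9))² = 0.01 + 9 = 9.01
d²(Z, SN-3) = (-3.4−(-4.4))² + (-8.9−(-1.2))² = 1 + 59.29 = 60.29
d²(Z, SN-4) = (-3.4−(-3.2))² + (-8.9−6.6)² = 0.04 + 240.25 = 240.29
d²(Z, SN-5) = (-3.4−(-1.1))² + (-8.9−(-5.1))² = 5.29 + 14.44 = 19.73
d²(Z, SN-6) = (-3.4−(-8.4))² + (-8.9−(-0.5))² = 25 + 70.56 = 95.56
SN-1 is nearest.

SN-1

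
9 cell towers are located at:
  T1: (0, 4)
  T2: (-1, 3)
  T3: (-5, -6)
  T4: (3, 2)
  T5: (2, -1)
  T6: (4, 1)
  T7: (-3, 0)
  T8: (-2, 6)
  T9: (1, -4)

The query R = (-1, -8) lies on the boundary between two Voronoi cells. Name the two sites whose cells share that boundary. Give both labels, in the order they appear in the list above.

Squared distances from R to each site:
|RT1|² = (-1−0)² + (-8−4)² = 1 + 144 = 145
|RT2|² = (-1−(-1))² + (-8−3)² = 0 + 121 = 121
|RT3|² = (-1−(-5))² + (-8−(-6))² = 16 + 4 = 20
|RT4|² = (-1−3)² + (-8−2)² = 16 + 100 = 116
|RT5|² = (-1−2)² + (-8−(-1))² = 9 + 49 = 58
|RT6|² = (-1−4)² + (-8−1)² = 25 + 81 = 106
|RT7|² = (-1−(-3))² + (-8−0)² = 4 + 64 = 68
|RT8|² = (-1−(-2))² + (-8−6)² = 1 + 196 = 197
|RT9|² = (-1−1)² + (-8−(-4))² = 4 + 16 = 20
R is equidistant from T3 and T9 (both at squared distance 20), and every other site is strictly farther — so R lies on the T3–T9 Voronoi edge.

T3 and T9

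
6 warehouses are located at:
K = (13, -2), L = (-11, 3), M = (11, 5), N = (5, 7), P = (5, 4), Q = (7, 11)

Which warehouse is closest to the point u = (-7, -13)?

L

Squared Euclidean distances:
|uK|² = (-7−13)² + (-13−(-2))² = 400 + 121 = 521
|uL|² = (-7−(-11))² + (-13−3)² = 16 + 256 = 272
|uM|² = (-7−11)² + (-13−5)² = 324 + 324 = 648
|uN|² = (-7−5)² + (-13−7)² = 144 + 400 = 544
|uP|² = (-7−5)² + (-13−4)² = 144 + 289 = 433
|uQ|² = (-7−7)² + (-13−11)² = 196 + 576 = 772
The smallest is to L, so u lies in the Voronoi region of L.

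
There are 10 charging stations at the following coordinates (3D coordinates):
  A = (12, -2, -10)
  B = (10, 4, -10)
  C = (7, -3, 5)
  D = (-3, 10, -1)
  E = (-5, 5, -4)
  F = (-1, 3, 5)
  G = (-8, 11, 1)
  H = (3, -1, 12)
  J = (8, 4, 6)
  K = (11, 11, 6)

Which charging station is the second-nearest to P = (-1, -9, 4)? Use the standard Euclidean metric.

H

Compare squared distances (the ordering matches that of the actual distances):
|PA|² = 169 + 49 + 196 = 414
|PB|² = 121 + 169 + 196 = 486
|PC|² = 64 + 36 + 1 = 101
|PD|² = 4 + 361 + 25 = 390
|PE|² = 16 + 196 + 64 = 276
|PF|² = 0 + 144 + 1 = 145
|PG|² = 49 + 400 + 9 = 458
|PH|² = 16 + 64 + 64 = 144
|PJ|² = 81 + 169 + 4 = 254
|PK|² = 144 + 400 + 4 = 548
Sorted ascending: C, H, F, … — the second-nearest is H.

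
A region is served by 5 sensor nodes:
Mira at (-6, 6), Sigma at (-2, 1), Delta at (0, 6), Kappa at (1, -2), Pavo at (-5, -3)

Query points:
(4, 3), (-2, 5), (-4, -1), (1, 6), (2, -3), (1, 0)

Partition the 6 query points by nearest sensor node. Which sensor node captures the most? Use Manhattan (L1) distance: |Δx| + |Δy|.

Delta

(4, 3) — d to each: Mira:13, Sigma:8, Delta:7, Kappa:8, Pavo:15 → nearest is Delta
(-2, 5) — d to each: Mira:5, Sigma:4, Delta:3, Kappa:10, Pavo:11 → nearest is Delta
(-4, -1) — d to each: Mira:9, Sigma:4, Delta:11, Kappa:6, Pavo:3 → nearest is Pavo
(1, 6) — d to each: Mira:7, Sigma:8, Delta:1, Kappa:8, Pavo:15 → nearest is Delta
(2, -3) — d to each: Mira:17, Sigma:8, Delta:11, Kappa:2, Pavo:7 → nearest is Kappa
(1, 0) — d to each: Mira:13, Sigma:4, Delta:7, Kappa:2, Pavo:9 → nearest is Kappa
Tally — Delta:3, Kappa:2, Pavo:1. Delta captures the most (3).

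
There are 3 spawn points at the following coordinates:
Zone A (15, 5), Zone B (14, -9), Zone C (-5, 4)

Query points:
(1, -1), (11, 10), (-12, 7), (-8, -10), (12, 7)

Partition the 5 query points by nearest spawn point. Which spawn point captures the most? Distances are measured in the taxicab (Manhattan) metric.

Zone C

(1, -1) — d to each: Zone A:20, Zone B:21, Zone C:11 → nearest is Zone C
(11, 10) — d to each: Zone A:9, Zone B:22, Zone C:22 → nearest is Zone A
(-12, 7) — d to each: Zone A:29, Zone B:42, Zone C:10 → nearest is Zone C
(-8, -10) — d to each: Zone A:38, Zone B:23, Zone C:17 → nearest is Zone C
(12, 7) — d to each: Zone A:5, Zone B:18, Zone C:20 → nearest is Zone A
Tally — Zone A:2, Zone C:3. Zone C captures the most (3).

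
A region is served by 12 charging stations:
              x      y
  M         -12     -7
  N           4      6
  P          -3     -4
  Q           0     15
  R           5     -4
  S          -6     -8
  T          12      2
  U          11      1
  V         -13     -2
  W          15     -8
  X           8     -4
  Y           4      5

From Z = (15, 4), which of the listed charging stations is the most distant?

M

Compare squared distances (the ordering matches that of the actual distances):
|ZM|² = (15−(-12))² + (4−(-7))² = 729 + 121 = 850
|ZN|² = (15−4)² + (4−6)² = 121 + 4 = 125
|ZP|² = (15−(-3))² + (4−(-4))² = 324 + 64 = 388
|ZQ|² = (15−0)² + (4−15)² = 225 + 121 = 346
|ZR|² = (15−5)² + (4−(-4))² = 100 + 64 = 164
|ZS|² = (15−(-6))² + (4−(-8))² = 441 + 144 = 585
|ZT|² = (15−12)² + (4−2)² = 9 + 4 = 13
|ZU|² = (15−11)² + (4−1)² = 16 + 9 = 25
|ZV|² = (15−(-13))² + (4−(-2))² = 784 + 36 = 820
|ZW|² = (15−15)² + (4−(-8))² = 0 + 144 = 144
|ZX|² = (15−8)² + (4−(-4))² = 49 + 64 = 113
|ZY|² = (15−4)² + (4−5)² = 121 + 1 = 122
The largest is to M.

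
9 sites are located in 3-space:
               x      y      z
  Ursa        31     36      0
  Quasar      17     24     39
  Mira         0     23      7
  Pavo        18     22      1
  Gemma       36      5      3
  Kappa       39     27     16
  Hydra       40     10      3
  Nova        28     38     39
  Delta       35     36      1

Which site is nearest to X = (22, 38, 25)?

Nova

Compare squared distances (the ordering matches that of the actual distances):
d²(X, Ursa) = 81 + 4 + 625 = 710
d²(X, Quasar) = 25 + 196 + 196 = 417
d²(X, Mira) = 484 + 225 + 324 = 1033
d²(X, Pavo) = 16 + 256 + 576 = 848
d²(X, Gemma) = 196 + 1089 + 484 = 1769
d²(X, Kappa) = 289 + 121 + 81 = 491
d²(X, Hydra) = 324 + 784 + 484 = 1592
d²(X, Nova) = 36 + 0 + 196 = 232
d²(X, Delta) = 169 + 4 + 576 = 749
Nova is nearest.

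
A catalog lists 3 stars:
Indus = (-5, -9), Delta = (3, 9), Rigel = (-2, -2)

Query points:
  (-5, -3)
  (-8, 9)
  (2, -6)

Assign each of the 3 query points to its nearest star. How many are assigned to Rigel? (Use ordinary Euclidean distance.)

(-5, -3) — d² to each: Indus:36, Delta:208, Rigel:10 → nearest is Rigel
(-8, 9) — d² to each: Indus:333, Delta:121, Rigel:157 → nearest is Delta
(2, -6) — d² to each: Indus:58, Delta:226, Rigel:32 → nearest is Rigel
2 of the 3 points have Rigel as nearest.

2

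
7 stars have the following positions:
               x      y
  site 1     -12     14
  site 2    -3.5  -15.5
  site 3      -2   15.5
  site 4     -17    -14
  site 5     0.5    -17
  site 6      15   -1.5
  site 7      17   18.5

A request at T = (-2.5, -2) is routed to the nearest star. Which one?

Since √ is increasing, it suffices to compare squared distances:
d²(T, site 1) = 90.25 + 256 = 346.25
d²(T, site 2) = 1 + 182.25 = 183.25
d²(T, site 3) = 0.25 + 306.25 = 306.5
d²(T, site 4) = 210.25 + 144 = 354.25
d²(T, site 5) = 9 + 225 = 234
d²(T, site 6) = 306.25 + 0.25 = 306.5
d²(T, site 7) = 380.25 + 420.25 = 800.5
site 2 is nearest.

site 2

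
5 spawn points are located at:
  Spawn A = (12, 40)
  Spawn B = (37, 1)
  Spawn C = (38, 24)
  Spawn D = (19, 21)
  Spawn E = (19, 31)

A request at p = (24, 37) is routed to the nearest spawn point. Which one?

Squared Euclidean distances:
d²(p, Spawn A) = (24−12)² + (37−40)² = 144 + 9 = 153
d²(p, Spawn B) = (24−37)² + (37−1)² = 169 + 1296 = 1465
d²(p, Spawn C) = (24−38)² + (37−24)² = 196 + 169 = 365
d²(p, Spawn D) = (24−19)² + (37−21)² = 25 + 256 = 281
d²(p, Spawn E) = (24−19)² + (37−31)² = 25 + 36 = 61
The smallest is to Spawn E, so p lies in the Voronoi region of Spawn E.

Spawn E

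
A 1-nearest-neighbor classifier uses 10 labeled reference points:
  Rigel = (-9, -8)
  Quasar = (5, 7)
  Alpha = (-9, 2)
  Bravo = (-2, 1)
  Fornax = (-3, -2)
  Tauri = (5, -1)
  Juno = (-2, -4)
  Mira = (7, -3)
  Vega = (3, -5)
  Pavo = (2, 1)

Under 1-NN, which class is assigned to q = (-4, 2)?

Bravo

Since √ is increasing, it suffices to compare squared distances:
d²(q, Rigel) = 25 + 100 = 125
d²(q, Quasar) = 81 + 25 = 106
d²(q, Alpha) = 25 + 0 = 25
d²(q, Bravo) = 4 + 1 = 5
d²(q, Fornax) = 1 + 16 = 17
d²(q, Tauri) = 81 + 9 = 90
d²(q, Juno) = 4 + 36 = 40
d²(q, Mira) = 121 + 25 = 146
d²(q, Vega) = 49 + 49 = 98
d²(q, Pavo) = 36 + 1 = 37
Bravo is nearest.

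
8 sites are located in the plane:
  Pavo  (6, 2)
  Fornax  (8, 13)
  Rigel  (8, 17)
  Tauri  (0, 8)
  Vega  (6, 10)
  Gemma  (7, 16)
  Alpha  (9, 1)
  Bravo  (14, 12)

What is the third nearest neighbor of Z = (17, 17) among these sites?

Compare squared distances (the ordering matches that of the actual distances):
d²(Z, Pavo) = (17−6)² + (17−2)² = 121 + 225 = 346
d²(Z, Fornax) = (17−8)² + (17−13)² = 81 + 16 = 97
d²(Z, Rigel) = (17−8)² + (17−17)² = 81 + 0 = 81
d²(Z, Tauri) = (17−0)² + (17−8)² = 289 + 81 = 370
d²(Z, Vega) = (17−6)² + (17−10)² = 121 + 49 = 170
d²(Z, Gemma) = (17−7)² + (17−16)² = 100 + 1 = 101
d²(Z, Alpha) = (17−9)² + (17−1)² = 64 + 256 = 320
d²(Z, Bravo) = (17−14)² + (17−12)² = 9 + 25 = 34
Sorted ascending: Bravo, Rigel, Fornax, Gemma, … — the third-nearest is Fornax.

Fornax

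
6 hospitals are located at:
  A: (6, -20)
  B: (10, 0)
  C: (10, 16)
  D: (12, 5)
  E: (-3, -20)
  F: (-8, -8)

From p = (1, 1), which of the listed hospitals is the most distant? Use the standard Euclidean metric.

A

Squared Euclidean distances:
|pA|² = (1−6)² + (1−(-20))² = 25 + 441 = 466
|pB|² = (1−10)² + (1−0)² = 81 + 1 = 82
|pC|² = (1−10)² + (1−16)² = 81 + 225 = 306
|pD|² = (1−12)² + (1−5)² = 121 + 16 = 137
|pE|² = (1−(-3))² + (1−(-20))² = 16 + 441 = 457
|pF|² = (1−(-8))² + (1−(-8))² = 81 + 81 = 162
The largest is to A.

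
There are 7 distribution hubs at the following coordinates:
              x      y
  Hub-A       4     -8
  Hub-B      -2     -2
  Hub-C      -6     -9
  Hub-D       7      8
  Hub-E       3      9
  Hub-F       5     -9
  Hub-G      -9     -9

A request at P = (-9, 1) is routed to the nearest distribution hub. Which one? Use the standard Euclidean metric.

Since √ is increasing, it suffices to compare squared distances:
d²(P, Hub-A) = (-9−4)² + (1−(-8))² = 169 + 81 = 250
d²(P, Hub-B) = (-9−(-2))² + (1−(-2))² = 49 + 9 = 58
d²(P, Hub-C) = (-9−(-6))² + (1−(-9))² = 9 + 100 = 109
d²(P, Hub-D) = (-9−7)² + (1−8)² = 256 + 49 = 305
d²(P, Hub-E) = (-9−3)² + (1−9)² = 144 + 64 = 208
d²(P, Hub-F) = (-9−5)² + (1−(-9))² = 196 + 100 = 296
d²(P, Hub-G) = (-9−(-9))² + (1−(-9))² = 0 + 100 = 100
The smallest is to Hub-B, so P lies in the Voronoi region of Hub-B.

Hub-B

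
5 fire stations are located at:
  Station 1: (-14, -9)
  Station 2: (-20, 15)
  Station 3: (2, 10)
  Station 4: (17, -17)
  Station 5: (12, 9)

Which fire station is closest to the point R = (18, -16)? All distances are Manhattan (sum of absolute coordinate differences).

d(R, Station 1) = |18−(-14)| + |-16−(-9)| = 32 + 7 = 39
d(R, Station 2) = |18−(-20)| + |-16−15| = 38 + 31 = 69
d(R, Station 3) = |18−2| + |-16−10| = 16 + 26 = 42
d(R, Station 4) = |18−17| + |-16−(-17)| = 1 + 1 = 2
d(R, Station 5) = |18−12| + |-16−9| = 6 + 25 = 31
The smallest is to Station 4, so R lies in the Voronoi region of Station 4.

Station 4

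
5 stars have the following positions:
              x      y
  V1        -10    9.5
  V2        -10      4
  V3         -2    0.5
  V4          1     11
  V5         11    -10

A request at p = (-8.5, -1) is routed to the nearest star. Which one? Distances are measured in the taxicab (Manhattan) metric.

d(p,V1) = 1.5 + 10.5 = 12
d(p,V2) = 1.5 + 5 = 6.5
d(p,V3) = 6.5 + 1.5 = 8
d(p,V4) = 9.5 + 12 = 21.5
d(p,V5) = 19.5 + 9 = 28.5
V2 is nearest.

V2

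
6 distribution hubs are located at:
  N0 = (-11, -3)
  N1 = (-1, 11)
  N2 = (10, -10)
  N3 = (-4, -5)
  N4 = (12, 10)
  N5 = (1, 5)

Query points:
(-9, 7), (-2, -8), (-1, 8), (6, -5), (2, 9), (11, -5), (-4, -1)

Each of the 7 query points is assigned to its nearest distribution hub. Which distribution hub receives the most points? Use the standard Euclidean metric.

(-9, 7) — d² to each: N0:104, N1:80, N2:650, N3:169, N4:450, N5:104 → nearest is N1
(-2, -8) — d² to each: N0:106, N1:362, N2:148, N3:13, N4:520, N5:178 → nearest is N3
(-1, 8) — d² to each: N0:221, N1:9, N2:445, N3:178, N4:173, N5:13 → nearest is N1
(6, -5) — d² to each: N0:293, N1:305, N2:41, N3:100, N4:261, N5:125 → nearest is N2
(2, 9) — d² to each: N0:313, N1:13, N2:425, N3:232, N4:101, N5:17 → nearest is N1
(11, -5) — d² to each: N0:488, N1:400, N2:26, N3:225, N4:226, N5:200 → nearest is N2
(-4, -1) — d² to each: N0:53, N1:153, N2:277, N3:16, N4:377, N5:61 → nearest is N3
Tally — N1:3, N2:2, N3:2. N1 captures the most (3).

N1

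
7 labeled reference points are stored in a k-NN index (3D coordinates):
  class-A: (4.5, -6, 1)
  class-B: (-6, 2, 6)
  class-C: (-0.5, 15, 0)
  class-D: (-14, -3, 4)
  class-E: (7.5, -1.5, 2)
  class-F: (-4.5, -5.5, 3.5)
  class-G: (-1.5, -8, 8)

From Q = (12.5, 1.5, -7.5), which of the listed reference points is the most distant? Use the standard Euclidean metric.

Since √ is increasing, it suffices to compare squared distances:
d²(Q, class-A) = (12.5−4.5)² + (1.5−(-6))² + (-7.5−1)² = 64 + 56.25 + 72.25 = 192.5
d²(Q, class-B) = (12.5−(-6))² + (1.5−2)² + (-7.5−6)² = 342.25 + 0.25 + 182.25 = 524.75
d²(Q, class-C) = (12.5−(-0.5))² + (1.5−15)² + (-7.5−0)² = 169 + 182.25 + 56.25 = 407.5
d²(Q, class-D) = (12.5−(-14))² + (1.5−(-3))² + (-7.5−4)² = 702.25 + 20.25 + 132.25 = 854.75
d²(Q, class-E) = (12.5−7.5)² + (1.5−(-1.5))² + (-7.5−2)² = 25 + 9 + 90.25 = 124.25
d²(Q, class-F) = (12.5−(-4.5))² + (1.5−(-5.5))² + (-7.5−3.5)² = 289 + 49 + 121 = 459
d²(Q, class-G) = (12.5−(-1.5))² + (1.5−(-8))² + (-7.5−8)² = 196 + 90.25 + 240.25 = 526.5
The largest is to class-D.

class-D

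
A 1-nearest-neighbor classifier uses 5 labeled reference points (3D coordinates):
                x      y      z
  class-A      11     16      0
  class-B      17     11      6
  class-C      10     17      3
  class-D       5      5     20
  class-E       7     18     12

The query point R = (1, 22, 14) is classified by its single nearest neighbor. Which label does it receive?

Compare squared distances (the ordering matches that of the actual distances):
d²(R, class-A) = 100 + 36 + 196 = 332
d²(R, class-B) = 256 + 121 + 64 = 441
d²(R, class-C) = 81 + 25 + 121 = 227
d²(R, class-D) = 16 + 289 + 36 = 341
d²(R, class-E) = 36 + 16 + 4 = 56
The smallest is to class-E, so R lies in the Voronoi region of class-E.

class-E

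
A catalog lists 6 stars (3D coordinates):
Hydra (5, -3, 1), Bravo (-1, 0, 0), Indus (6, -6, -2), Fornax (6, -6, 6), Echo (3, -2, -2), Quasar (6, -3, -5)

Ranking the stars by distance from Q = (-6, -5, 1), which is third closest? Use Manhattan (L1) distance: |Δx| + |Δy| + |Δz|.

Echo

d(Q, Hydra) = |-6−5| + |-5−(-3)| + |1−1| = 11 + 2 + 0 = 13
d(Q, Bravo) = |-6−(-1)| + |-5−0| + |1−0| = 5 + 5 + 1 = 11
d(Q, Indus) = |-6−6| + |-5−(-6)| + |1−(-2)| = 12 + 1 + 3 = 16
d(Q, Fornax) = |-6−6| + |-5−(-6)| + |1−6| = 12 + 1 + 5 = 18
d(Q, Echo) = |-6−3| + |-5−(-2)| + |1−(-2)| = 9 + 3 + 3 = 15
d(Q, Quasar) = |-6−6| + |-5−(-3)| + |1−(-5)| = 12 + 2 + 6 = 20
Sorted ascending: Bravo, Hydra, Echo, Indus, … — the third-nearest is Echo.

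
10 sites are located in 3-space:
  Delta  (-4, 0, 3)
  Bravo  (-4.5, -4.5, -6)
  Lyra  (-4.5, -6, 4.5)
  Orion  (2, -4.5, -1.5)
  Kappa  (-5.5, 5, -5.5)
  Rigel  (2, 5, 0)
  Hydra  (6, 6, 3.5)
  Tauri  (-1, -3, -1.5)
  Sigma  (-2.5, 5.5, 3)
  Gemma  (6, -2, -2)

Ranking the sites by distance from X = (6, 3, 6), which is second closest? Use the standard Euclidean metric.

Compare squared distances (the ordering matches that of the actual distances):
d²(X, Delta) = (6−(-4))² + (3−0)² + (6−3)² = 100 + 9 + 9 = 118
d²(X, Bravo) = (6−(-4.5))² + (3−(-4.5))² + (6−(-6))² = 110.25 + 56.25 + 144 = 310.5
d²(X, Lyra) = (6−(-4.5))² + (3−(-6))² + (6−4.5)² = 110.25 + 81 + 2.25 = 193.5
d²(X, Orion) = (6−2)² + (3−(-4.5))² + (6−(-1.5))² = 16 + 56.25 + 56.25 = 128.5
d²(X, Kappa) = (6−(-5.5))² + (3−5)² + (6−(-5.5))² = 132.25 + 4 + 132.25 = 268.5
d²(X, Rigel) = (6−2)² + (3−5)² + (6−0)² = 16 + 4 + 36 = 56
d²(X, Hydra) = (6−6)² + (3−6)² + (6−3.5)² = 0 + 9 + 6.25 = 15.25
d²(X, Tauri) = (6−(-1))² + (3−(-3))² + (6−(-1.5))² = 49 + 36 + 56.25 = 141.25
d²(X, Sigma) = (6−(-2.5))² + (3−5.5)² + (6−3)² = 72.25 + 6.25 + 9 = 87.5
d²(X, Gemma) = (6−6)² + (3−(-2))² + (6−(-2))² = 0 + 25 + 64 = 89
Sorted ascending: Hydra, Rigel, Sigma, … — the second-nearest is Rigel.

Rigel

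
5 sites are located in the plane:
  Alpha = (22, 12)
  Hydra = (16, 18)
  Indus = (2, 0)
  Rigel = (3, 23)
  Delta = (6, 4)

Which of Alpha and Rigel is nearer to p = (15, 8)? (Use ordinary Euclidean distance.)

Compare squared distances:
d²(p, Alpha) = (15−22)² + (8−12)² = 49 + 16 = 65
d²(p, Rigel) = (15−3)² + (8−23)² = 144 + 225 = 369
65 < 369, so Alpha is closer.

Alpha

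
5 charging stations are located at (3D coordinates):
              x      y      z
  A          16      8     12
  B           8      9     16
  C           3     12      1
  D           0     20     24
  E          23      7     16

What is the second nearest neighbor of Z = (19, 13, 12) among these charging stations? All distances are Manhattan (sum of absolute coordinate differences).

d(Z,A) = |19−16| + |13−8| + |12−12| = 3 + 5 + 0 = 8
d(Z,B) = |19−8| + |13−9| + |12−16| = 11 + 4 + 4 = 19
d(Z,C) = |19−3| + |13−12| + |12−1| = 16 + 1 + 11 = 28
d(Z,D) = |19−0| + |13−20| + |12−24| = 19 + 7 + 12 = 38
d(Z,E) = |19−23| + |13−7| + |12−16| = 4 + 6 + 4 = 14
Sorted ascending: A, E, B, … — the second-nearest is E.

E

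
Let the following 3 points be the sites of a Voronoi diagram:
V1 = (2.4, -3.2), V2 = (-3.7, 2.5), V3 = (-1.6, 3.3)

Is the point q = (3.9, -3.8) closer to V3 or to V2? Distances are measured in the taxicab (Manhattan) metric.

d(q,V3) = |3.9−(-1.6)| + |-3.8−3.3| = 5.5 + 7.1 = 12.6
d(q,V2) = |3.9−(-3.7)| + |-3.8−2.5| = 7.6 + 6.3 = 13.9
12.6 < 13.9, so V3 is closer.

V3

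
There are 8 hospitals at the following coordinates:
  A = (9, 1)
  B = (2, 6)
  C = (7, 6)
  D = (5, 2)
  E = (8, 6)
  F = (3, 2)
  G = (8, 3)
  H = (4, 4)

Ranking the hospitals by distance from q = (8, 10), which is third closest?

G

Since √ is increasing, it suffices to compare squared distances:
|qA|² = 1 + 81 = 82
|qB|² = 36 + 16 = 52
|qC|² = 1 + 16 = 17
|qD|² = 9 + 64 = 73
|qE|² = 0 + 16 = 16
|qF|² = 25 + 64 = 89
|qG|² = 0 + 49 = 49
|qH|² = 16 + 36 = 52
Sorted ascending: E, C, G, B, … — the third-nearest is G.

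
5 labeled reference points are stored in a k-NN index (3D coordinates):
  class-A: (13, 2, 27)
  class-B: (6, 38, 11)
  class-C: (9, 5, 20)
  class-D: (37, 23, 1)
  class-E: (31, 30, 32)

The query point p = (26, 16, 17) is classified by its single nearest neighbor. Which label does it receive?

class-C

Squared Euclidean distances:
d²(p, class-A) = (26−13)² + (16−2)² + (17−27)² = 169 + 196 + 100 = 465
d²(p, class-B) = (26−6)² + (16−38)² + (17−11)² = 400 + 484 + 36 = 920
d²(p, class-C) = (26−9)² + (16−5)² + (17−20)² = 289 + 121 + 9 = 419
d²(p, class-D) = (26−37)² + (16−23)² + (17−1)² = 121 + 49 + 256 = 426
d²(p, class-E) = (26−31)² + (16−30)² + (17−32)² = 25 + 196 + 225 = 446
class-C is nearest.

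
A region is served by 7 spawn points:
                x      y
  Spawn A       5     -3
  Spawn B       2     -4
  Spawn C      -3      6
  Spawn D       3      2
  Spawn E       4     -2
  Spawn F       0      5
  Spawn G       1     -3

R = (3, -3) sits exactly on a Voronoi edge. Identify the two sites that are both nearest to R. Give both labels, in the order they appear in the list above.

Squared distances from R to each site:
d²(R, Spawn A) = (3−5)² + (-3−(-3))² = 4 + 0 = 4
d²(R, Spawn B) = (3−2)² + (-3−(-4))² = 1 + 1 = 2
d²(R, Spawn C) = (3−(-3))² + (-3−6)² = 36 + 81 = 117
d²(R, Spawn D) = (3−3)² + (-3−2)² = 0 + 25 = 25
d²(R, Spawn E) = (3−4)² + (-3−(-2))² = 1 + 1 = 2
d²(R, Spawn F) = (3−0)² + (-3−5)² = 9 + 64 = 73
d²(R, Spawn G) = (3−1)² + (-3−(-3))² = 4 + 0 = 4
R is equidistant from Spawn B and Spawn E (both at squared distance 2), and every other site is strictly farther — so R lies on the Spawn B–Spawn E Voronoi edge.

Spawn B and Spawn E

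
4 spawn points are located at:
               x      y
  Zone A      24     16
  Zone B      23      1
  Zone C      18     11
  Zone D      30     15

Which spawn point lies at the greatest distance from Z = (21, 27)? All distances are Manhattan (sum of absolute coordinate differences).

d(Z, Zone A) = |21−24| + |27−16| = 3 + 11 = 14
d(Z, Zone B) = |21−23| + |27−1| = 2 + 26 = 28
d(Z, Zone C) = |21−18| + |27−11| = 3 + 16 = 19
d(Z, Zone D) = |21−30| + |27−15| = 9 + 12 = 21
The largest is to Zone B.

Zone B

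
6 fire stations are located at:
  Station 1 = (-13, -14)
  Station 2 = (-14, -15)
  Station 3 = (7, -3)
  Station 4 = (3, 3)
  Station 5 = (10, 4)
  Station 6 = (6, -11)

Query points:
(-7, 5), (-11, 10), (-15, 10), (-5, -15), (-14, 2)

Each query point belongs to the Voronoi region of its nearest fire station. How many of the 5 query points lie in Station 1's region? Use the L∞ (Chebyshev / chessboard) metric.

(-7, 5) — d to each: Station 1:19, Station 2:20, Station 3:14, Station 4:10, Station 5:17, Station 6:16 → nearest is Station 4
(-11, 10) — d to each: Station 1:24, Station 2:25, Station 3:18, Station 4:14, Station 5:21, Station 6:21 → nearest is Station 4
(-15, 10) — d to each: Station 1:24, Station 2:25, Station 3:22, Station 4:18, Station 5:25, Station 6:21 → nearest is Station 4
(-5, -15) — d to each: Station 1:8, Station 2:9, Station 3:12, Station 4:18, Station 5:19, Station 6:11 → nearest is Station 1
(-14, 2) — d to each: Station 1:16, Station 2:17, Station 3:21, Station 4:17, Station 5:24, Station 6:20 → nearest is Station 1
2 of the 5 points have Station 1 as nearest.

2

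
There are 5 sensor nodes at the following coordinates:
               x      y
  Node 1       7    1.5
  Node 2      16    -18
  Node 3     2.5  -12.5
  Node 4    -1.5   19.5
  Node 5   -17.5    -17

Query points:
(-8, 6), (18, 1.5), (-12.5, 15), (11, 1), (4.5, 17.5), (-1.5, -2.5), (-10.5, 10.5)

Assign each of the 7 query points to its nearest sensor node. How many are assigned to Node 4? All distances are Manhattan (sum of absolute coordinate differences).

3

(-8, 6) — d to each: Node 1:19.5, Node 2:48, Node 3:29, Node 4:20, Node 5:32.5 → nearest is Node 1
(18, 1.5) — d to each: Node 1:11, Node 2:21.5, Node 3:29.5, Node 4:37.5, Node 5:54 → nearest is Node 1
(-12.5, 15) — d to each: Node 1:33, Node 2:61.5, Node 3:42.5, Node 4:15.5, Node 5:37 → nearest is Node 4
(11, 1) — d to each: Node 1:4.5, Node 2:24, Node 3:22, Node 4:31, Node 5:46.5 → nearest is Node 1
(4.5, 17.5) — d to each: Node 1:18.5, Node 2:47, Node 3:32, Node 4:8, Node 5:56.5 → nearest is Node 4
(-1.5, -2.5) — d to each: Node 1:12.5, Node 2:33, Node 3:14, Node 4:22, Node 5:30.5 → nearest is Node 1
(-10.5, 10.5) — d to each: Node 1:26.5, Node 2:55, Node 3:36, Node 4:18, Node 5:34.5 → nearest is Node 4
3 of the 7 points have Node 4 as nearest.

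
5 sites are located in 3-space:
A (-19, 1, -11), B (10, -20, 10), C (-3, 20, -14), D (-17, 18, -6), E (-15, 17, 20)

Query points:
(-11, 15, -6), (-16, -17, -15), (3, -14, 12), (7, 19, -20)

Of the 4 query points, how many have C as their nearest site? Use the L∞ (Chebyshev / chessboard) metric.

(-11, 15, -6) — d to each: A:14, B:35, C:8, D:6, E:26 → nearest is D
(-16, -17, -15) — d to each: A:18, B:26, C:37, D:35, E:35 → nearest is A
(3, -14, 12) — d to each: A:23, B:7, C:34, D:32, E:31 → nearest is B
(7, 19, -20) — d to each: A:26, B:39, C:10, D:24, E:40 → nearest is C
1 of the 4 points has C as nearest.

1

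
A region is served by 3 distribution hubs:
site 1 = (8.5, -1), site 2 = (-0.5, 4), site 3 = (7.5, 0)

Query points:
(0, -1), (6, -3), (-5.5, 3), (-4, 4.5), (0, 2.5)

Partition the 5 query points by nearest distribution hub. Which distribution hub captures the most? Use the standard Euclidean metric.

site 2

(0, -1) — d² to each: site 1:72.25, site 2:25.25, site 3:57.25 → nearest is site 2
(6, -3) — d² to each: site 1:10.25, site 2:91.25, site 3:11.25 → nearest is site 1
(-5.5, 3) — d² to each: site 1:212, site 2:26, site 3:178 → nearest is site 2
(-4, 4.5) — d² to each: site 1:186.5, site 2:12.5, site 3:152.5 → nearest is site 2
(0, 2.5) — d² to each: site 1:84.5, site 2:2.5, site 3:62.5 → nearest is site 2
Tally — site 1:1, site 2:4. site 2 captures the most (4).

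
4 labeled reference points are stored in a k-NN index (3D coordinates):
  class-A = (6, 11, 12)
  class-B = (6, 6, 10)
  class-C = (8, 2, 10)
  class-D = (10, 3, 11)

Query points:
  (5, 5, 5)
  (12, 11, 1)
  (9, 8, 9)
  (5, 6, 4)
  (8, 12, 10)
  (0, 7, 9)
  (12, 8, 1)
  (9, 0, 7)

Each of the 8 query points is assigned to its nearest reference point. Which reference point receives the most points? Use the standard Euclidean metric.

class-B

(5, 5, 5) — d² to each: class-A:86, class-B:27, class-C:43, class-D:65 → nearest is class-B
(12, 11, 1) — d² to each: class-A:157, class-B:142, class-C:178, class-D:168 → nearest is class-B
(9, 8, 9) — d² to each: class-A:27, class-B:14, class-C:38, class-D:30 → nearest is class-B
(5, 6, 4) — d² to each: class-A:90, class-B:37, class-C:61, class-D:83 → nearest is class-B
(8, 12, 10) — d² to each: class-A:9, class-B:40, class-C:100, class-D:86 → nearest is class-A
(0, 7, 9) — d² to each: class-A:61, class-B:38, class-C:90, class-D:120 → nearest is class-B
(12, 8, 1) — d² to each: class-A:166, class-B:121, class-C:133, class-D:129 → nearest is class-B
(9, 0, 7) — d² to each: class-A:155, class-B:54, class-C:14, class-D:26 → nearest is class-C
Tally — class-A:1, class-B:6, class-C:1. class-B captures the most (6).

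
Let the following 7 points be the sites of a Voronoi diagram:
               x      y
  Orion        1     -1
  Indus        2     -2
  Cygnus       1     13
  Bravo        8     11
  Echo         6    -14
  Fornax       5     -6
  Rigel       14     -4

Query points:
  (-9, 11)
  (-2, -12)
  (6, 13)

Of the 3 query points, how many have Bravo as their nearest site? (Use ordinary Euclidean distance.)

(-9, 11) — d² to each: Orion:244, Indus:290, Cygnus:104, Bravo:289, Echo:850, Fornax:485, Rigel:754 → nearest is Cygnus
(-2, -12) — d² to each: Orion:130, Indus:116, Cygnus:634, Bravo:629, Echo:68, Fornax:85, Rigel:320 → nearest is Echo
(6, 13) — d² to each: Orion:221, Indus:241, Cygnus:25, Bravo:8, Echo:729, Fornax:362, Rigel:353 → nearest is Bravo
1 of the 3 points has Bravo as nearest.

1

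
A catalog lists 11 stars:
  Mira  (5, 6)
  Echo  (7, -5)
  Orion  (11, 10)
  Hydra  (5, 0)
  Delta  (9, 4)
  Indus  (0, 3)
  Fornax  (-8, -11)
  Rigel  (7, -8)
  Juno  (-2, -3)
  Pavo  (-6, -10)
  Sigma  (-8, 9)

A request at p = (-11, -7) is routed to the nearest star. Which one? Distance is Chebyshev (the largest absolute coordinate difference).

Fornax

d(p, Mira) = max(16, 13) = 16
d(p, Echo) = max(18, 2) = 18
d(p, Orion) = max(22, 17) = 22
d(p, Hydra) = max(16, 7) = 16
d(p, Delta) = max(20, 11) = 20
d(p, Indus) = max(11, 10) = 11
d(p, Fornax) = max(3, 4) = 4
d(p, Rigel) = max(18, 1) = 18
d(p, Juno) = max(9, 4) = 9
d(p, Pavo) = max(5, 3) = 5
d(p, Sigma) = max(3, 16) = 16
Fornax is nearest.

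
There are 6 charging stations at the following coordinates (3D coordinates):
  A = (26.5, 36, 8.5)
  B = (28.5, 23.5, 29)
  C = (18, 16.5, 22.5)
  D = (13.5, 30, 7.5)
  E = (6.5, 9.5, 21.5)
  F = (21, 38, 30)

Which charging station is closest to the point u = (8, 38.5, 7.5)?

D

Since √ is increasing, it suffices to compare squared distances:
|uA|² = (8−26.5)² + (38.5−36)² + (7.5−8.5)² = 342.25 + 6.25 + 1 = 349.5
|uB|² = (8−28.5)² + (38.5−23.5)² + (7.5−29)² = 420.25 + 225 + 462.25 = 1107.5
|uC|² = (8−18)² + (38.5−16.5)² + (7.5−22.5)² = 100 + 484 + 225 = 809
|uD|² = (8−13.5)² + (38.5−30)² + (7.5−7.5)² = 30.25 + 72.25 + 0 = 102.5
|uE|² = (8−6.5)² + (38.5−9.5)² + (7.5−21.5)² = 2.25 + 841 + 196 = 1039.25
|uF|² = (8−21)² + (38.5−38)² + (7.5−30)² = 169 + 0.25 + 506.25 = 675.5
The smallest is to D, so u lies in the Voronoi region of D.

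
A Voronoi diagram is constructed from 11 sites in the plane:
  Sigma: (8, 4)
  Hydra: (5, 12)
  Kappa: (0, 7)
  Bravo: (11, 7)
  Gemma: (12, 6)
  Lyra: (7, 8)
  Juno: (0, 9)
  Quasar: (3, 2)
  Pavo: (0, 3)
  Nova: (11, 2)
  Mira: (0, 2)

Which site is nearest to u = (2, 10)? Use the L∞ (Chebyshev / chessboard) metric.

Juno

d(u, Sigma) = max(6, 6) = 6
d(u, Hydra) = max(3, 2) = 3
d(u, Kappa) = max(2, 3) = 3
d(u, Bravo) = max(9, 3) = 9
d(u, Gemma) = max(10, 4) = 10
d(u, Lyra) = max(5, 2) = 5
d(u, Juno) = max(2, 1) = 2
d(u, Quasar) = max(1, 8) = 8
d(u, Pavo) = max(2, 7) = 7
d(u, Nova) = max(9, 8) = 9
d(u, Mira) = max(2, 8) = 8
The smallest is to Juno, so u lies in the Voronoi region of Juno.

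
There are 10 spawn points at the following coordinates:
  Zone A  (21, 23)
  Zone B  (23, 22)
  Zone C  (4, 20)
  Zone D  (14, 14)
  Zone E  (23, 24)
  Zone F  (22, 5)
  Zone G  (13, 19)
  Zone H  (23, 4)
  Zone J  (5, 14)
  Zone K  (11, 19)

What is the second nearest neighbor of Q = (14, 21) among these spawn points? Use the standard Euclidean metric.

Zone K

Squared Euclidean distances:
d²(Q, Zone A) = (14−21)² + (21−23)² = 49 + 4 = 53
d²(Q, Zone B) = (14−23)² + (21−22)² = 81 + 1 = 82
d²(Q, Zone C) = (14−4)² + (21−20)² = 100 + 1 = 101
d²(Q, Zone D) = (14−14)² + (21−14)² = 0 + 49 = 49
d²(Q, Zone E) = (14−23)² + (21−24)² = 81 + 9 = 90
d²(Q, Zone F) = (14−22)² + (21−5)² = 64 + 256 = 320
d²(Q, Zone G) = (14−13)² + (21−19)² = 1 + 4 = 5
d²(Q, Zone H) = (14−23)² + (21−4)² = 81 + 289 = 370
d²(Q, Zone J) = (14−5)² + (21−14)² = 81 + 49 = 130
d²(Q, Zone K) = (14−11)² + (21−19)² = 9 + 4 = 13
Sorted ascending: Zone G, Zone K, Zone D, … — the second-nearest is Zone K.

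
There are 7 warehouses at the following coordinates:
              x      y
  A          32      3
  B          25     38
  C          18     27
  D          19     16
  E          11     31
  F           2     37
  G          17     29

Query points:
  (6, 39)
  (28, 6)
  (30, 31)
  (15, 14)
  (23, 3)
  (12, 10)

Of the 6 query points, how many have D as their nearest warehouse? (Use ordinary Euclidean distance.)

2

(6, 39) — d² to each: A:1972, B:362, C:288, D:698, E:89, F:20, G:221 → nearest is F
(28, 6) — d² to each: A:25, B:1033, C:541, D:181, E:914, F:1637, G:650 → nearest is A
(30, 31) — d² to each: A:788, B:74, C:160, D:346, E:361, F:820, G:173 → nearest is B
(15, 14) — d² to each: A:410, B:676, C:178, D:20, E:305, F:698, G:229 → nearest is D
(23, 3) — d² to each: A:81, B:1229, C:601, D:185, E:928, F:1597, G:712 → nearest is A
(12, 10) — d² to each: A:449, B:953, C:325, D:85, E:442, F:829, G:386 → nearest is D
2 of the 6 points have D as nearest.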